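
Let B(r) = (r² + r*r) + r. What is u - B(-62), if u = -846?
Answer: -8472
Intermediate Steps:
B(r) = r + 2*r² (B(r) = (r² + r²) + r = 2*r² + r = r + 2*r²)
u - B(-62) = -846 - (-62)*(1 + 2*(-62)) = -846 - (-62)*(1 - 124) = -846 - (-62)*(-123) = -846 - 1*7626 = -846 - 7626 = -8472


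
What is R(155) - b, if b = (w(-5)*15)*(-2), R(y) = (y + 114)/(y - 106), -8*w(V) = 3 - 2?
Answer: 341/196 ≈ 1.7398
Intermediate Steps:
w(V) = -⅛ (w(V) = -(3 - 2)/8 = -⅛*1 = -⅛)
R(y) = (114 + y)/(-106 + y)
b = 15/4 (b = -⅛*15*(-2) = -15/8*(-2) = 15/4 ≈ 3.7500)
R(155) - b = (114 + 155)/(-106 + 155) - 1*15/4 = 269/49 - 15/4 = 341/196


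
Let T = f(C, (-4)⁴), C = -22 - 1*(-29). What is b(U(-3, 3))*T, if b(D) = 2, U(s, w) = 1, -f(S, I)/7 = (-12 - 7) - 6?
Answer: 350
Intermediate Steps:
C = 7 (C = -22 + 29 = 7)
f(S, I) = 175 (f(S, I) = -7*((-12 - 7) - 6) = -7*(-19 - 6) = -7*(-25) = 175)
T = 175
b(U(-3, 3))*T = 2*175 = 350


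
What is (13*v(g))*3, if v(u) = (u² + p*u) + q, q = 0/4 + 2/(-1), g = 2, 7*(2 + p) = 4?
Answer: -234/7 ≈ -33.429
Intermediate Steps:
p = -10/7 (p = -2 + (⅐)*4 = -2 + 4/7 = -10/7 ≈ -1.4286)
q = -2 (q = 0*(¼) + 2*(-1) = 0 - 2 = -2)
v(u) = -2 + u² - 10*u/7 (v(u) = (u² - 10*u/7) - 2 = -2 + u² - 10*u/7)
(13*v(g))*3 = (13*(-2 + 2² - 10/7*2))*3 = (13*(-2 + 4 - 20/7))*3 = (13*(-6/7))*3 = -78/7*3 = -234/7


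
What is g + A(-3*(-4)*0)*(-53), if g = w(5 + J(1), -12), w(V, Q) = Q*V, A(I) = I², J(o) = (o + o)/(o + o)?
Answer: -72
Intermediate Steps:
J(o) = 1 (J(o) = (2*o)/((2*o)) = (2*o)*(1/(2*o)) = 1)
g = -72 (g = -12*(5 + 1) = -12*6 = -72)
g + A(-3*(-4)*0)*(-53) = -72 + (-3*(-4)*0)²*(-53) = -72 + (12*0)²*(-53) = -72 + 0²*(-53) = -72 + 0*(-53) = -72 + 0 = -72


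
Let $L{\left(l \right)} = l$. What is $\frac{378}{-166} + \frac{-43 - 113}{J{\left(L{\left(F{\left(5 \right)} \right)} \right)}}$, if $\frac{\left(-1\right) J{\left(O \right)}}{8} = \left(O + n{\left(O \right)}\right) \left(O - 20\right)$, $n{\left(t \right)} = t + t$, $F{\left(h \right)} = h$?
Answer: $- \frac{29429}{12450} \approx -2.3638$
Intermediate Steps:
$n{\left(t \right)} = 2 t$
$J{\left(O \right)} = - 24 O \left(-20 + O\right)$ ($J{\left(O \right)} = - 8 \left(O + 2 O\right) \left(O - 20\right) = - 8 \cdot 3 O \left(-20 + O\right) = - 24 O \left(-20 + O\right)$)
$\frac{378}{-166} + \frac{-43 - 113}{J{\left(L{\left(F{\left(5 \right)} \right)} \right)}} = \frac{378}{-166} + \frac{-43 - 113}{24 \cdot 5 \left(20 - 5\right)} = 378 \left(- \frac{1}{166}\right) - \frac{156}{24 \cdot 5 \left(20 - 5\right)} = - \frac{189}{83} - \frac{156}{24 \cdot 5 \cdot 15} = - \frac{189}{83} - \frac{156}{1800} = - \frac{189}{83} - \frac{13}{150} = - \frac{29429}{12450}$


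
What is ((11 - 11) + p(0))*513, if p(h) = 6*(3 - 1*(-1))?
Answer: 12312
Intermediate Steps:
p(h) = 24 (p(h) = 6*(3 + 1) = 6*4 = 24)
((11 - 11) + p(0))*513 = ((11 - 11) + 24)*513 = (0 + 24)*513 = 24*513 = 12312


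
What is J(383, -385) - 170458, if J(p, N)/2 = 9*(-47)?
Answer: -171304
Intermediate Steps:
J(p, N) = -846 (J(p, N) = 2*(9*(-47)) = 2*(-423) = -846)
J(383, -385) - 170458 = -846 - 170458 = -171304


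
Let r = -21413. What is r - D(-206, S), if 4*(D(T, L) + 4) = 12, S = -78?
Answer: -21412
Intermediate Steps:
D(T, L) = -1 (D(T, L) = -4 + (1/4)*12 = -4 + 3 = -1)
r - D(-206, S) = -21413 - 1*(-1) = -21413 + 1 = -21412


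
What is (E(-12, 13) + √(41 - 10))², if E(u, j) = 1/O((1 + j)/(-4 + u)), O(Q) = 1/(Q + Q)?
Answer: 545/16 - 7*√31/2 ≈ 14.575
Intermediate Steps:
O(Q) = 1/(2*Q)
E(u, j) = 2*(1 + j)/(-4 + u) (E(u, j) = 1/(1/(2*(((1 + j)/(-4 + u))))) = 1/(((-4 + u)/(1 + j))/2) = 1/((-4 + u)/(2*(1 + j))) = 2*(1 + j)/(-4 + u))
(E(-12, 13) + √(41 - 10))² = (2*(1 + 13)/(-4 - 12) + √(41 - 10))² = (2*14/(-16) + √31)² = (2*(-1/16)*14 + √31)² = (-7/4 + √31)²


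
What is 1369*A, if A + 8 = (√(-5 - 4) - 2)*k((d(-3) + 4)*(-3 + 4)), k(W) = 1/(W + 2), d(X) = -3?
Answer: -35594/3 + 1369*I ≈ -11865.0 + 1369.0*I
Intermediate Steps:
k(W) = 1/(2 + W)
A = -26/3 + I (A = -8 + (√(-5 - 4) - 2)/(2 + (-3 + 4)*(-3 + 4)) = -8 + (√(-9) - 2)/(2 + 1*1) = -8 + (3*I - 2)/(2 + 1) = -8 + (-2 + 3*I)/3 = -8 + (-2 + 3*I)*(⅓) = -8 + (-⅔ + I) = -26/3 + I ≈ -8.6667 + 1.0*I)
1369*A = 1369*(-26/3 + I) = -35594/3 + 1369*I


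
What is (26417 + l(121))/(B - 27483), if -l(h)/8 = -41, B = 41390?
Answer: 26745/13907 ≈ 1.9231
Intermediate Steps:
l(h) = 328 (l(h) = -8*(-41) = 328)
(26417 + l(121))/(B - 27483) = (26417 + 328)/(41390 - 27483) = 26745/13907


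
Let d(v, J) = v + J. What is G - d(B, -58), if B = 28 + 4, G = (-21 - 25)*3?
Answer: -112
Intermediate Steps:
G = -138 (G = -46*3 = -138)
B = 32
d(v, J) = J + v
G - d(B, -58) = -138 - (-58 + 32) = -138 - 1*(-26) = -138 + 26 = -112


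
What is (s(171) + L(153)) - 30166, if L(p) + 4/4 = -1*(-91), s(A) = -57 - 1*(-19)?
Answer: -30114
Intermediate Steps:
s(A) = -38 (s(A) = -57 + 19 = -38)
L(p) = 90 (L(p) = -1 - 1*(-91) = -1 + 91 = 90)
(s(171) + L(153)) - 30166 = (-38 + 90) - 30166 = 52 - 30166 = -30114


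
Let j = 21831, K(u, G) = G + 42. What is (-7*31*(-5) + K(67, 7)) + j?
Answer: 22965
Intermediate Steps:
K(u, G) = 42 + G
(-7*31*(-5) + K(67, 7)) + j = (-7*31*(-5) + (42 + 7)) + 21831 = (-217*(-5) + 49) + 21831 = (1085 + 49) + 21831 = 1134 + 21831 = 22965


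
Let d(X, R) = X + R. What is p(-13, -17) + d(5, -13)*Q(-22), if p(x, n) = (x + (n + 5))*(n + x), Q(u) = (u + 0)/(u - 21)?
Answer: 32074/43 ≈ 745.91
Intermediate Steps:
d(X, R) = R + X
Q(u) = u/(-21 + u)
p(x, n) = (n + x)*(5 + n + x) (p(x, n) = (x + (5 + n))*(n + x) = (5 + n + x)*(n + x) = (n + x)*(5 + n + x))
p(-13, -17) + d(5, -13)*Q(-22) = ((-17)**2 + (-13)**2 + 5*(-17) + 5*(-13) + 2*(-17)*(-13)) + (-13 + 5)*(-22/(-21 - 22)) = (289 + 169 - 85 - 65 + 442) - (-176)/(-43) = 750 - (-176)*(-1)/43 = 750 - 8*22/43 = 750 - 176/43 = 32074/43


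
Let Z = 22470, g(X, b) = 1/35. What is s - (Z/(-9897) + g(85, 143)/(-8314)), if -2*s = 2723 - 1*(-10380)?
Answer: -3143551655558/479988005 ≈ -6549.2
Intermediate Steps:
g(X, b) = 1/35
s = -13103/2 (s = -(2723 - 1*(-10380))/2 = -(2723 + 10380)/2 = -½*13103 = -13103/2 ≈ -6551.5)
s - (Z/(-9897) + g(85, 143)/(-8314)) = -13103/2 - (22470/(-9897) + (1/35)/(-8314)) = -13103/2 - (22470*(-1/9897) + (1/35)*(-1/8314)) = -13103/2 - (-7490/3299 - 1/290990) = -13103/2 - 1*(-2179518399/959976010) = -13103/2 + 2179518399/959976010 = -3143551655558/479988005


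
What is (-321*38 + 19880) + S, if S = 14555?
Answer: 22237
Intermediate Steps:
(-321*38 + 19880) + S = (-321*38 + 19880) + 14555 = (-12198 + 19880) + 14555 = 7682 + 14555 = 22237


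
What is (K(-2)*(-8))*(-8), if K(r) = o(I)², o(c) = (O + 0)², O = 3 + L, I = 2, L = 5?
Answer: 262144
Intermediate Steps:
O = 8 (O = 3 + 5 = 8)
o(c) = 64 (o(c) = (8 + 0)² = 8² = 64)
K(r) = 4096 (K(r) = 64² = 4096)
(K(-2)*(-8))*(-8) = (4096*(-8))*(-8) = -32768*(-8) = 262144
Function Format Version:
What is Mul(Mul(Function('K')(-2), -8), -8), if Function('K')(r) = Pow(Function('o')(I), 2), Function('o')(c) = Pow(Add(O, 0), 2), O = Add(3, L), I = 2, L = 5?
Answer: 262144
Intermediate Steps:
O = 8 (O = Add(3, 5) = 8)
Function('o')(c) = 64 (Function('o')(c) = Pow(Add(8, 0), 2) = Pow(8, 2) = 64)
Function('K')(r) = 4096 (Function('K')(r) = Pow(64, 2) = 4096)
Mul(Mul(Function('K')(-2), -8), -8) = Mul(Mul(4096, -8), -8) = Mul(-32768, -8) = 262144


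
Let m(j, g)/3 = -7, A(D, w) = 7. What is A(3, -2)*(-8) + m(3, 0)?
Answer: -77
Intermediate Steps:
m(j, g) = -21 (m(j, g) = 3*(-7) = -21)
A(3, -2)*(-8) + m(3, 0) = 7*(-8) - 21 = -56 - 21 = -77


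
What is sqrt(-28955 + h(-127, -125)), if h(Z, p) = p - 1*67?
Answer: I*sqrt(29147) ≈ 170.72*I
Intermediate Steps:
h(Z, p) = -67 + p (h(Z, p) = p - 67 = -67 + p)
sqrt(-28955 + h(-127, -125)) = sqrt(-28955 + (-67 - 125)) = sqrt(-28955 - 192) = sqrt(-29147) = I*sqrt(29147)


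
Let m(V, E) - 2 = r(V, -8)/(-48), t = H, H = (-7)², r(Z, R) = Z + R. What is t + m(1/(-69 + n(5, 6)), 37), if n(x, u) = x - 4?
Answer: 167009/3264 ≈ 51.167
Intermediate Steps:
n(x, u) = -4 + x
r(Z, R) = R + Z
H = 49
t = 49
m(V, E) = 13/6 - V/48 (m(V, E) = 2 + (-8 + V)/(-48) = 2 + (-8 + V)*(-1/48) = 2 + (⅙ - V/48) = 13/6 - V/48)
t + m(1/(-69 + n(5, 6)), 37) = 49 + (13/6 - 1/(48*(-69 + (-4 + 5)))) = 49 + (13/6 - 1/(48*(-69 + 1))) = 49 + (13/6 - 1/48/(-68)) = 49 + (13/6 - 1/48*(-1/68)) = 49 + (13/6 + 1/3264) = 49 + 7073/3264 = 167009/3264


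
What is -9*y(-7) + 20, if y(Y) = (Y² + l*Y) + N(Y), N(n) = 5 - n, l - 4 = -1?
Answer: -340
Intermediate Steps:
l = 3 (l = 4 - 1 = 3)
y(Y) = 5 + Y² + 2*Y (y(Y) = (Y² + 3*Y) + (5 - Y) = 5 + Y² + 2*Y)
-9*y(-7) + 20 = -9*(5 + (-7)² + 2*(-7)) + 20 = -9*(5 + 49 - 14) + 20 = -9*40 + 20 = -360 + 20 = -340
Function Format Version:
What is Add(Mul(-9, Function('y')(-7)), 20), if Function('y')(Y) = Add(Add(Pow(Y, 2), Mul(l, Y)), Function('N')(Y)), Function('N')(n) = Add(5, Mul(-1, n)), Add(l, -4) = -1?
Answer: -340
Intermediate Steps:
l = 3 (l = Add(4, -1) = 3)
Function('y')(Y) = Add(5, Pow(Y, 2), Mul(2, Y)) (Function('y')(Y) = Add(Add(Pow(Y, 2), Mul(3, Y)), Add(5, Mul(-1, Y))) = Add(5, Pow(Y, 2), Mul(2, Y)))
Add(Mul(-9, Function('y')(-7)), 20) = Add(Mul(-9, Add(5, Pow(-7, 2), Mul(2, -7))), 20) = Add(Mul(-9, Add(5, 49, -14)), 20) = Add(Mul(-9, 40), 20) = Add(-360, 20) = -340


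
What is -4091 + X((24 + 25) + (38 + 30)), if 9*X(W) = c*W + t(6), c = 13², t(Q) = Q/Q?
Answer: -17045/9 ≈ -1893.9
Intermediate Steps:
t(Q) = 1
c = 169
X(W) = ⅑ + 169*W/9 (X(W) = (169*W + 1)/9 = (1 + 169*W)/9 = ⅑ + 169*W/9)
-4091 + X((24 + 25) + (38 + 30)) = -4091 + (⅑ + 169*((24 + 25) + (38 + 30))/9) = -4091 + (⅑ + 169*(49 + 68)/9) = -4091 + (⅑ + (169/9)*117) = -4091 + (⅑ + 2197) = -4091 + 19774/9 = -17045/9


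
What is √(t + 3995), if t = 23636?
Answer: √27631 ≈ 166.23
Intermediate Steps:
√(t + 3995) = √(23636 + 3995) = √27631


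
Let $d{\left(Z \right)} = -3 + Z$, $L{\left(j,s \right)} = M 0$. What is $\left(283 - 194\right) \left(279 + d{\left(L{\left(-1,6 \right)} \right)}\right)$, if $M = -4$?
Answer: $24564$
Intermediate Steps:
$L{\left(j,s \right)} = 0$ ($L{\left(j,s \right)} = \left(-4\right) 0 = 0$)
$\left(283 - 194\right) \left(279 + d{\left(L{\left(-1,6 \right)} \right)}\right) = \left(283 - 194\right) \left(279 + \left(-3 + 0\right)\right) = 89 \left(279 - 3\right) = 89 \cdot 276 = 24564$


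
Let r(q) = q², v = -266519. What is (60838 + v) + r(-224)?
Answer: -155505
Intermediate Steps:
(60838 + v) + r(-224) = (60838 - 266519) + (-224)² = -205681 + 50176 = -155505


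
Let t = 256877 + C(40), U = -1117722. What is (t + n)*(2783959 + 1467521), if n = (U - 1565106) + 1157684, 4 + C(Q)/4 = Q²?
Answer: -5364870336840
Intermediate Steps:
C(Q) = -16 + 4*Q²
n = -1525144 (n = (-1117722 - 1565106) + 1157684 = -2682828 + 1157684 = -1525144)
t = 263261 (t = 256877 + (-16 + 4*40²) = 256877 + (-16 + 4*1600) = 256877 + (-16 + 6400) = 256877 + 6384 = 263261)
(t + n)*(2783959 + 1467521) = (263261 - 1525144)*(2783959 + 1467521) = -1261883*4251480 = -5364870336840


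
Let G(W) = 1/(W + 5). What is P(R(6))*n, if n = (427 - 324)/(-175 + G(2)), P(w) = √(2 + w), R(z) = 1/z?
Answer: -721*√78/7344 ≈ -0.86706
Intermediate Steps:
G(W) = 1/(5 + W)
n = -721/1224 (n = (427 - 324)/(-175 + 1/(5 + 2)) = 103/(-175 + 1/7) = 103/(-175 + ⅐) = 103/(-1224/7) = 103*(-7/1224) = -721/1224 ≈ -0.58905)
P(R(6))*n = √(2 + 1/6)*(-721/1224) = √(2 + ⅙)*(-721/1224) = √(13/6)*(-721/1224) = (√78/6)*(-721/1224) = -721*√78/7344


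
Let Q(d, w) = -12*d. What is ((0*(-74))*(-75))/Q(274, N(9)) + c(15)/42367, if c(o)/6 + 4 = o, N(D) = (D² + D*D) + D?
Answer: 66/42367 ≈ 0.0015578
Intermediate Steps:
N(D) = D + 2*D² (N(D) = (D² + D²) + D = 2*D² + D = D + 2*D²)
c(o) = -24 + 6*o
((0*(-74))*(-75))/Q(274, N(9)) + c(15)/42367 = ((0*(-74))*(-75))/((-12*274)) + (-24 + 6*15)/42367 = (0*(-75))/(-3288) + (-24 + 90)*(1/42367) = 0*(-1/3288) + 66*(1/42367) = 0 + 66/42367 = 66/42367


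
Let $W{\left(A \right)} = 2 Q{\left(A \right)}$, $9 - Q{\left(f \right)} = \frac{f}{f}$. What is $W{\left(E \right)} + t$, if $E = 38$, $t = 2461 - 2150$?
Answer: $327$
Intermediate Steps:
$t = 311$ ($t = 2461 - 2150 = 311$)
$Q{\left(f \right)} = 8$ ($Q{\left(f \right)} = 9 - \frac{f}{f} = 9 - 1 = 8$)
$W{\left(A \right)} = 16$ ($W{\left(A \right)} = 2 \cdot 8 = 16$)
$W{\left(E \right)} + t = 16 + 311 = 327$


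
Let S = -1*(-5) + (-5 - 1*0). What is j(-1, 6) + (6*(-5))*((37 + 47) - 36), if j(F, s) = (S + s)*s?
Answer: -1404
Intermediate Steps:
S = 0 (S = 5 + (-5 + 0) = 5 - 5 = 0)
j(F, s) = s**2 (j(F, s) = (0 + s)*s = s*s = s**2)
j(-1, 6) + (6*(-5))*((37 + 47) - 36) = 6**2 + (6*(-5))*((37 + 47) - 36) = 36 - 30*(84 - 36) = 36 - 30*48 = 36 - 1440 = -1404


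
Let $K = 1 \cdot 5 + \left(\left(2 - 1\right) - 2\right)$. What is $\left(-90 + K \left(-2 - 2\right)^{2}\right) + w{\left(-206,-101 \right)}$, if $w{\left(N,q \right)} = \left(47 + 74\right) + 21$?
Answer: $116$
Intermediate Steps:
$w{\left(N,q \right)} = 142$ ($w{\left(N,q \right)} = 121 + 21 = 142$)
$K = 4$ ($K = 5 + \left(1 - 2\right) = 5 - 1 = 4$)
$\left(-90 + K \left(-2 - 2\right)^{2}\right) + w{\left(-206,-101 \right)} = \left(-90 + 4 \left(-2 - 2\right)^{2}\right) + 142 = \left(-90 + 4 \left(-4\right)^{2}\right) + 142 = \left(-90 + 4 \cdot 16\right) + 142 = \left(-90 + 64\right) + 142 = -26 + 142 = 116$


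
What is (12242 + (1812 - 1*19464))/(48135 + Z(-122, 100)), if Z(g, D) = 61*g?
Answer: -5410/40693 ≈ -0.13295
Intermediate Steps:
(12242 + (1812 - 1*19464))/(48135 + Z(-122, 100)) = (12242 + (1812 - 1*19464))/(48135 + 61*(-122)) = (12242 + (1812 - 19464))/(48135 - 7442) = (12242 - 17652)/40693 = -5410*1/40693 = -5410/40693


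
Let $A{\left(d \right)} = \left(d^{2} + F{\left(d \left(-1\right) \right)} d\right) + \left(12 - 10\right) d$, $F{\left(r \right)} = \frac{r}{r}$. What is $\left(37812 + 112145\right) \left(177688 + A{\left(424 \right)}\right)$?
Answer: $53794974352$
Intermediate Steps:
$F{\left(r \right)} = 1$
$A{\left(d \right)} = d^{2} + 3 d$ ($A{\left(d \right)} = \left(d^{2} + 1 d\right) + \left(12 - 10\right) d = \left(d^{2} + d\right) + 2 d = \left(d + d^{2}\right) + 2 d = d^{2} + 3 d$)
$\left(37812 + 112145\right) \left(177688 + A{\left(424 \right)}\right) = \left(37812 + 112145\right) \left(177688 + 424 \left(3 + 424\right)\right) = 149957 \left(177688 + 424 \cdot 427\right) = 149957 \left(177688 + 181048\right) = 149957 \cdot 358736 = 53794974352$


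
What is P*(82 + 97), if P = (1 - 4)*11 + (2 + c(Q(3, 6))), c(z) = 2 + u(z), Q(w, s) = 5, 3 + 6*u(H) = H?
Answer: -15394/3 ≈ -5131.3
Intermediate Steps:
u(H) = -½ + H/6
c(z) = 3/2 + z/6 (c(z) = 2 + (-½ + z/6) = 3/2 + z/6)
P = -86/3 (P = (1 - 4)*11 + (2 + (3/2 + (⅙)*5)) = -3*11 + (2 + (3/2 + ⅚)) = -33 + (2 + 7/3) = -33 + 13/3 = -86/3 ≈ -28.667)
P*(82 + 97) = -86*(82 + 97)/3 = -86/3*179 = -15394/3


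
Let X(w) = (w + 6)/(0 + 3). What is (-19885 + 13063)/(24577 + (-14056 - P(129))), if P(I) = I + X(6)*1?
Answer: -3411/5194 ≈ -0.65672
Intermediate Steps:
X(w) = 2 + w/3 (X(w) = (6 + w)/3 = (6 + w)*(⅓) = 2 + w/3)
P(I) = 4 + I (P(I) = I + (2 + (⅓)*6)*1 = I + (2 + 2)*1 = I + 4*1 = I + 4 = 4 + I)
(-19885 + 13063)/(24577 + (-14056 - P(129))) = (-19885 + 13063)/(24577 + (-14056 - (4 + 129))) = -6822/(24577 + (-14056 - 1*133)) = -6822/(24577 + (-14056 - 133)) = -6822/(24577 - 14189) = -6822/10388 = -6822*1/10388 = -3411/5194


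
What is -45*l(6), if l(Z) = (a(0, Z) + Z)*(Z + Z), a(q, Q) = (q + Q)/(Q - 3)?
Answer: -4320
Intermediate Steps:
a(q, Q) = (Q + q)/(-3 + Q)
l(Z) = 2*Z*(Z + Z/(-3 + Z)) (l(Z) = ((Z + 0)/(-3 + Z) + Z)*(Z + Z) = (Z/(-3 + Z) + Z)*(2*Z) = (Z + Z/(-3 + Z))*(2*Z) = 2*Z*(Z + Z/(-3 + Z)))
-45*l(6) = -90*6²*(-2 + 6)/(-3 + 6) = -90*36*4/3 = -45*96 = -4320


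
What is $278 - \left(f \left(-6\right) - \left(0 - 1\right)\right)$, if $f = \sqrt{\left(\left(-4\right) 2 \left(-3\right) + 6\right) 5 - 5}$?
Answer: $277 + 6 \sqrt{145} \approx 349.25$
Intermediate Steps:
$f = \sqrt{145}$ ($f = \sqrt{\left(\left(-8\right) \left(-3\right) + 6\right) 5 - 5} = \sqrt{\left(24 + 6\right) 5 - 5} = \sqrt{30 \cdot 5 - 5} = \sqrt{150 - 5} = \sqrt{145} \approx 12.042$)
$278 - \left(f \left(-6\right) - \left(0 - 1\right)\right) = 278 - \left(\sqrt{145} \left(-6\right) - \left(0 - 1\right)\right) = 278 - \left(- 6 \sqrt{145} - -1\right) = 278 - \left(- 6 \sqrt{145} + 1\right) = 278 - \left(1 - 6 \sqrt{145}\right) = 277 + 6 \sqrt{145}$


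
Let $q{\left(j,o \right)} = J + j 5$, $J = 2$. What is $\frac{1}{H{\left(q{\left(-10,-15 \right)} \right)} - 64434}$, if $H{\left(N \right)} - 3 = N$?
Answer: $- \frac{1}{64479} \approx -1.5509 \cdot 10^{-5}$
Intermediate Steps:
$q{\left(j,o \right)} = 2 + 5 j$ ($q{\left(j,o \right)} = 2 + j 5 = 2 + 5 j$)
$H{\left(N \right)} = 3 + N$
$\frac{1}{H{\left(q{\left(-10,-15 \right)} \right)} - 64434} = \frac{1}{\left(3 + \left(2 + 5 \left(-10\right)\right)\right) - 64434} = \frac{1}{\left(3 + \left(2 - 50\right)\right) - 64434} = \frac{1}{\left(3 - 48\right) - 64434} = \frac{1}{-45 - 64434} = \frac{1}{-64479} = - \frac{1}{64479}$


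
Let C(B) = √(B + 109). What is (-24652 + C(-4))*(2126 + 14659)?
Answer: -413783820 + 16785*√105 ≈ -4.1361e+8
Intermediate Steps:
C(B) = √(109 + B)
(-24652 + C(-4))*(2126 + 14659) = (-24652 + √(109 - 4))*(2126 + 14659) = (-24652 + √105)*16785 = -413783820 + 16785*√105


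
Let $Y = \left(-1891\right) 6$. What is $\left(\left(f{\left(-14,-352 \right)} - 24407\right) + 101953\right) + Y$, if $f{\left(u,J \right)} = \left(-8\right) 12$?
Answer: $66104$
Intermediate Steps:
$Y = -11346$
$f{\left(u,J \right)} = -96$
$\left(\left(f{\left(-14,-352 \right)} - 24407\right) + 101953\right) + Y = \left(\left(-96 - 24407\right) + 101953\right) - 11346 = \left(-24503 + 101953\right) - 11346 = 77450 - 11346 = 66104$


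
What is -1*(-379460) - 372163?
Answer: 7297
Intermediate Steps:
-1*(-379460) - 372163 = 379460 - 372163 = 7297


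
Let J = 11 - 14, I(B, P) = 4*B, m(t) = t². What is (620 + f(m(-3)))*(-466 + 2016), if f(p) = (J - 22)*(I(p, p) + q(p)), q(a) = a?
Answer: -782750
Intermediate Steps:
J = -3
f(p) = -125*p (f(p) = (-3 - 22)*(4*p + p) = -125*p)
(620 + f(m(-3)))*(-466 + 2016) = (620 - 125*(-3)²)*(-466 + 2016) = (620 - 125*9)*1550 = (620 - 1125)*1550 = -505*1550 = -782750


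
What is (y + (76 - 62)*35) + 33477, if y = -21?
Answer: 33946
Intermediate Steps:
(y + (76 - 62)*35) + 33477 = (-21 + (76 - 62)*35) + 33477 = (-21 + 14*35) + 33477 = (-21 + 490) + 33477 = 469 + 33477 = 33946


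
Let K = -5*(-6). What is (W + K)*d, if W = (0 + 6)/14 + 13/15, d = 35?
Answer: 3286/3 ≈ 1095.3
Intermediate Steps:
W = 136/105 (W = 6*(1/14) + 13*(1/15) = 3/7 + 13/15 = 136/105 ≈ 1.2952)
K = 30
(W + K)*d = (136/105 + 30)*35 = (3286/105)*35 = 3286/3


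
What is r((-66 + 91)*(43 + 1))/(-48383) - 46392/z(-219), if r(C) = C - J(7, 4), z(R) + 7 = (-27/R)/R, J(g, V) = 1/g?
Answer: 41864717403157/6317416693 ≈ 6626.9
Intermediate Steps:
z(R) = -7 - 27/R**2 (z(R) = -7 + (-27/R)/R = -7 - 27/R**2)
r(C) = -1/7 + C (r(C) = C - 1/7 = -1/7 + C)
r((-66 + 91)*(43 + 1))/(-48383) - 46392/z(-219) = (-1/7 + (-66 + 91)*(43 + 1))/(-48383) - 46392/(-7 - 27/(-219)**2) = (-1/7 + 25*44)*(-1/48383) - 46392/(-7 - 27*1/47961) = (-1/7 + 1100)*(-1/48383) - 46392/(-7 - 3/5329) = (7699/7)*(-1/48383) - 46392/(-37306/5329) = -7699/338681 - 46392*(-5329/37306) = -7699/338681 + 123611484/18653 = 41864717403157/6317416693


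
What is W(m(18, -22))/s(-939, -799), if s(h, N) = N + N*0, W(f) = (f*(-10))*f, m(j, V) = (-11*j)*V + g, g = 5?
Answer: 190183210/799 ≈ 2.3803e+5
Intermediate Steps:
m(j, V) = 5 - 11*V*j (m(j, V) = (-11*j)*V + 5 = -11*V*j + 5 = 5 - 11*V*j)
W(f) = -10*f² (W(f) = (-10*f)*f = -10*f²)
s(h, N) = N (s(h, N) = N + 0 = N)
W(m(18, -22))/s(-939, -799) = -10*(5 - 11*(-22)*18)²/(-799) = -10*(5 + 4356)²*(-1/799) = -10*4361²*(-1/799) = -10*19018321*(-1/799) = -190183210*(-1/799) = 190183210/799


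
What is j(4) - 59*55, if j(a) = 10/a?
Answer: -6485/2 ≈ -3242.5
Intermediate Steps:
j(4) - 59*55 = 10/4 - 59*55 = 10*(¼) - 3245 = 5/2 - 3245 = -6485/2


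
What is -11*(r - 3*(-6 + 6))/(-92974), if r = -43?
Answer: -473/92974 ≈ -0.0050874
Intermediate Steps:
-11*(r - 3*(-6 + 6))/(-92974) = -11*(-43 - 3*(-6 + 6))/(-92974) = -11*(-43 - 3*0)*(-1/92974) = -11*(-43 + 0)*(-1/92974) = -11*(-43)*(-1/92974) = 473*(-1/92974) = -473/92974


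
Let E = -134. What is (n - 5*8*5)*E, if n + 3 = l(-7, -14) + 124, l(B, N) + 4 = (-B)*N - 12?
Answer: 25862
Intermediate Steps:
l(B, N) = -16 - B*N (l(B, N) = -4 + ((-B)*N - 12) = -4 + (-B*N - 12) = -4 + (-12 - B*N) = -16 - B*N)
n = 7 (n = -3 + ((-16 - 1*(-7)*(-14)) + 124) = -3 + ((-16 - 98) + 124) = -3 + (-114 + 124) = -3 + 10 = 7)
(n - 5*8*5)*E = (7 - 5*8*5)*(-134) = (7 - 40*5)*(-134) = (7 - 200)*(-134) = -193*(-134) = 25862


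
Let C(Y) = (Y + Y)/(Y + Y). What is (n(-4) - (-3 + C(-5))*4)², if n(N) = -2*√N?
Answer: 48 - 64*I ≈ 48.0 - 64.0*I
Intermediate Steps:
C(Y) = 1 (C(Y) = (2*Y)/((2*Y)) = (2*Y)*(1/(2*Y)) = 1)
(n(-4) - (-3 + C(-5))*4)² = (-4*I - (-3 + 1)*4)² = (-4*I - (-2)*4)² = (-4*I - 1*(-8))² = (-4*I + 8)² = (8 - 4*I)²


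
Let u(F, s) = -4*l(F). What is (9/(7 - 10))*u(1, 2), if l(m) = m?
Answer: 12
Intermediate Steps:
u(F, s) = -4*F
(9/(7 - 10))*u(1, 2) = (9/(7 - 10))*(-4*1) = (9/(-3))*(-4) = -1/3*9*(-4) = -3*(-4) = 12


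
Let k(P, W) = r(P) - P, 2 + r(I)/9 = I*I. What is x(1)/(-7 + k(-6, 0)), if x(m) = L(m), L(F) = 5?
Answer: 1/61 ≈ 0.016393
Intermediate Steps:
r(I) = -18 + 9*I² (r(I) = -18 + 9*(I*I) = -18 + 9*I²)
k(P, W) = -18 - P + 9*P² (k(P, W) = (-18 + 9*P²) - P = -18 - P + 9*P²)
x(m) = 5
x(1)/(-7 + k(-6, 0)) = 5/(-7 + (-18 - 1*(-6) + 9*(-6)²)) = 5/(-7 + (-18 + 6 + 9*36)) = 5/(-7 + (-18 + 6 + 324)) = 5/(-7 + 312) = 5/305 = (1/305)*5 = 1/61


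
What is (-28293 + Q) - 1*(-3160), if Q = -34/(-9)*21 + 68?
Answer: -74957/3 ≈ -24986.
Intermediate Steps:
Q = 442/3 (Q = -34*(-⅑)*21 + 68 = (34/9)*21 + 68 = 238/3 + 68 = 442/3 ≈ 147.33)
(-28293 + Q) - 1*(-3160) = (-28293 + 442/3) - 1*(-3160) = -84437/3 + 3160 = -74957/3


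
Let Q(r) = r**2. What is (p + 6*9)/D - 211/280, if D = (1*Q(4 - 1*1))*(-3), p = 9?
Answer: -2593/840 ≈ -3.0869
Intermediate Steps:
D = -27 (D = (1*(4 - 1*1)**2)*(-3) = (1*(4 - 1)**2)*(-3) = (1*3**2)*(-3) = (1*9)*(-3) = 9*(-3) = -27)
(p + 6*9)/D - 211/280 = (9 + 6*9)/(-27) - 211/280 = (9 + 54)*(-1/27) - 211*1/280 = 63*(-1/27) - 211/280 = -7/3 - 211/280 = -2593/840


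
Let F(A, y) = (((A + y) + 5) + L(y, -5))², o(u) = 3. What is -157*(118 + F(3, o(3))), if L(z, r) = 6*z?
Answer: -150563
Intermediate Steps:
F(A, y) = (5 + A + 7*y)² (F(A, y) = (((A + y) + 5) + 6*y)² = ((5 + A + y) + 6*y)² = (5 + A + 7*y)²)
-157*(118 + F(3, o(3))) = -157*(118 + (5 + 3 + 7*3)²) = -157*(118 + (5 + 3 + 21)²) = -157*(118 + 29²) = -157*(118 + 841) = -157*959 = -150563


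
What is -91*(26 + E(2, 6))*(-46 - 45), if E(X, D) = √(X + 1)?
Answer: 215306 + 8281*√3 ≈ 2.2965e+5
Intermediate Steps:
E(X, D) = √(1 + X)
-91*(26 + E(2, 6))*(-46 - 45) = -91*(26 + √(1 + 2))*(-46 - 45) = -91*(26 + √3)*(-91) = -91*(-2366 - 91*√3) = 215306 + 8281*√3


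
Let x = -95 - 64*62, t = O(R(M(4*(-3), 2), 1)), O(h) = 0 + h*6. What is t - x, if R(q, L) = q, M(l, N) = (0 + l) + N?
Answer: 4003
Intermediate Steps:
M(l, N) = N + l (M(l, N) = l + N = N + l)
O(h) = 6*h (O(h) = 0 + 6*h = 6*h)
t = -60 (t = 6*(2 + 4*(-3)) = 6*(2 - 12) = 6*(-10) = -60)
x = -4063 (x = -95 - 3968 = -4063)
t - x = -60 - 1*(-4063) = -60 + 4063 = 4003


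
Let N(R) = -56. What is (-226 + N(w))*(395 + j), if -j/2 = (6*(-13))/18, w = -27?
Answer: -113834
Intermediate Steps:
j = 26/3 (j = -2*6*(-13)/18 = -(-156)/18 = -2*(-13/3) = 26/3 ≈ 8.6667)
(-226 + N(w))*(395 + j) = (-226 - 56)*(395 + 26/3) = -282*1211/3 = -113834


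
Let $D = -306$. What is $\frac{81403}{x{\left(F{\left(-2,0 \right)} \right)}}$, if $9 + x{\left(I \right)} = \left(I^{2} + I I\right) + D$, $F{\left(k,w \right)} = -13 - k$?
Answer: $- \frac{81403}{73} \approx -1115.1$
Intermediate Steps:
$x{\left(I \right)} = -315 + 2 I^{2}$ ($x{\left(I \right)} = -9 - \left(306 - I^{2} - I I\right) = -9 + \left(\left(I^{2} + I^{2}\right) - 306\right) = -9 + \left(2 I^{2} - 306\right) = -9 + \left(-306 + 2 I^{2}\right) = -315 + 2 I^{2}$)
$\frac{81403}{x{\left(F{\left(-2,0 \right)} \right)}} = \frac{81403}{-315 + 2 \left(-13 - -2\right)^{2}} = \frac{81403}{-315 + 2 \left(-13 + 2\right)^{2}} = \frac{81403}{-315 + 2 \left(-11\right)^{2}} = \frac{81403}{-315 + 2 \cdot 121} = \frac{81403}{-315 + 242} = \frac{81403}{-73} = 81403 \left(- \frac{1}{73}\right) = - \frac{81403}{73}$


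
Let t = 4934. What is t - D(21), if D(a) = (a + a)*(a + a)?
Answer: 3170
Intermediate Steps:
D(a) = 4*a**2 (D(a) = (2*a)*(2*a) = 4*a**2)
t - D(21) = 4934 - 4*21**2 = 4934 - 4*441 = 4934 - 1*1764 = 4934 - 1764 = 3170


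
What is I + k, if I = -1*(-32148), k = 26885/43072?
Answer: 1384705541/43072 ≈ 32149.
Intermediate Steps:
k = 26885/43072 (k = 26885*(1/43072) = 26885/43072 ≈ 0.62419)
I = 32148
I + k = 32148 + 26885/43072 = 1384705541/43072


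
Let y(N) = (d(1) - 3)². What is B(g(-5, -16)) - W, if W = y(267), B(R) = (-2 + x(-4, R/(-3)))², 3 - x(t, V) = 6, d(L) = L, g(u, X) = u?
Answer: 21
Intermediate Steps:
x(t, V) = -3 (x(t, V) = 3 - 1*6 = 3 - 6 = -3)
B(R) = 25 (B(R) = (-2 - 3)² = (-5)² = 25)
y(N) = 4 (y(N) = (1 - 3)² = (-2)² = 4)
W = 4
B(g(-5, -16)) - W = 25 - 1*4 = 25 - 4 = 21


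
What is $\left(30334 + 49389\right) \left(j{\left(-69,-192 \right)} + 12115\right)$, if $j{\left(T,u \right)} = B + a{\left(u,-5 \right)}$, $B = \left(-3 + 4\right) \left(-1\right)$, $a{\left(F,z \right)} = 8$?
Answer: $966402206$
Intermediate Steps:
$B = -1$ ($B = 1 \left(-1\right) = -1$)
$j{\left(T,u \right)} = 7$ ($j{\left(T,u \right)} = -1 + 8 = 7$)
$\left(30334 + 49389\right) \left(j{\left(-69,-192 \right)} + 12115\right) = \left(30334 + 49389\right) \left(7 + 12115\right) = 79723 \cdot 12122 = 966402206$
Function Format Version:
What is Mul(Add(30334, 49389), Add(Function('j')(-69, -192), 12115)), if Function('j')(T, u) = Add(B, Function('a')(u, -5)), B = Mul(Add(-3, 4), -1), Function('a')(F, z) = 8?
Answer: 966402206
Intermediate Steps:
B = -1 (B = Mul(1, -1) = -1)
Function('j')(T, u) = 7 (Function('j')(T, u) = Add(-1, 8) = 7)
Mul(Add(30334, 49389), Add(Function('j')(-69, -192), 12115)) = Mul(Add(30334, 49389), Add(7, 12115)) = Mul(79723, 12122) = 966402206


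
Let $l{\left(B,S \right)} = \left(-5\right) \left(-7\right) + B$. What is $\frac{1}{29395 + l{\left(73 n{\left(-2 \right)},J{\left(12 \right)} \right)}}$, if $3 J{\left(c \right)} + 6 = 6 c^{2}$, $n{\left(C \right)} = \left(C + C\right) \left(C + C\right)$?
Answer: $\frac{1}{30598} \approx 3.2682 \cdot 10^{-5}$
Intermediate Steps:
$n{\left(C \right)} = 4 C^{2}$ ($n{\left(C \right)} = 2 C 2 C = 4 C^{2}$)
$J{\left(c \right)} = -2 + 2 c^{2}$ ($J{\left(c \right)} = -2 + \frac{6 c^{2}}{3} = -2 + 2 c^{2}$)
$l{\left(B,S \right)} = 35 + B$
$\frac{1}{29395 + l{\left(73 n{\left(-2 \right)},J{\left(12 \right)} \right)}} = \frac{1}{29395 + \left(35 + 73 \cdot 4 \left(-2\right)^{2}\right)} = \frac{1}{29395 + \left(35 + 73 \cdot 4 \cdot 4\right)} = \frac{1}{29395 + \left(35 + 73 \cdot 16\right)} = \frac{1}{29395 + \left(35 + 1168\right)} = \frac{1}{29395 + 1203} = \frac{1}{30598}$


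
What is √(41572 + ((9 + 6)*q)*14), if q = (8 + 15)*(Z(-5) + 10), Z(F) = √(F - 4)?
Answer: √(89872 + 14490*I) ≈ 300.75 + 24.09*I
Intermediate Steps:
Z(F) = √(-4 + F)
q = 230 + 69*I (q = (8 + 15)*(√(-4 - 5) + 10) = 23*(√(-9) + 10) = 23*(3*I + 10) = 23*(10 + 3*I) = 230 + 69*I ≈ 230.0 + 69.0*I)
√(41572 + ((9 + 6)*q)*14) = √(41572 + ((9 + 6)*(230 + 69*I))*14) = √(41572 + (15*(230 + 69*I))*14) = √(41572 + (3450 + 1035*I)*14) = √(41572 + (48300 + 14490*I)) = √(89872 + 14490*I)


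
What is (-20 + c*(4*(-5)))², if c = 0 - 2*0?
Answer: 400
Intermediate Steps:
c = 0 (c = 0 - 1*0 = 0 + 0 = 0)
(-20 + c*(4*(-5)))² = (-20 + 0*(4*(-5)))² = (-20 + 0*(-20))² = (-20 + 0)² = (-20)² = 400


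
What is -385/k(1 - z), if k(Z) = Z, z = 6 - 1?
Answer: 385/4 ≈ 96.250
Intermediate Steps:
z = 5
-385/k(1 - z) = -385/(1 - 1*5) = -385/(1 - 5) = -385/(-4) = -385*(-1/4) = 385/4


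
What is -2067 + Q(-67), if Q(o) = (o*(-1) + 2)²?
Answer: 2694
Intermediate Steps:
Q(o) = (2 - o)² (Q(o) = (-o + 2)² = (2 - o)²)
-2067 + Q(-67) = -2067 + (-2 - 67)² = -2067 + (-69)² = -2067 + 4761 = 2694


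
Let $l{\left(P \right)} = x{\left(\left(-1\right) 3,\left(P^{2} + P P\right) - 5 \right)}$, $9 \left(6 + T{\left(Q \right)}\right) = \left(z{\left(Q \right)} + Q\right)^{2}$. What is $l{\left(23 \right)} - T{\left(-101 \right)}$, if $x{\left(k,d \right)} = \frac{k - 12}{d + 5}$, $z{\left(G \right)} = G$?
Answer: $- \frac{43113635}{9522} \approx -4527.8$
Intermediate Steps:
$T{\left(Q \right)} = -6 + \frac{4 Q^{2}}{9}$ ($T{\left(Q \right)} = -6 + \frac{\left(Q + Q\right)^{2}}{9} = -6 + \frac{\left(2 Q\right)^{2}}{9} = -6 + \frac{4 Q^{2}}{9}$)
$x{\left(k,d \right)} = \frac{-12 + k}{5 + d}$
$l{\left(P \right)} = - \frac{15}{2 P^{2}}$ ($l{\left(P \right)} = \frac{-12 - 3}{5 - \left(5 - P^{2} - P P\right)} = \frac{-12 - 3}{5 + \left(\left(P^{2} + P^{2}\right) - 5\right)} = \frac{1}{5 + \left(2 P^{2} - 5\right)} \left(-15\right) = \frac{1}{5 + \left(-5 + 2 P^{2}\right)} \left(-15\right) = \frac{1}{2 P^{2}} \left(-15\right) = - \frac{15}{2 P^{2}}$)
$l{\left(23 \right)} - T{\left(-101 \right)} = - \frac{15}{2 \cdot 529} - \left(-6 + \frac{4 \left(-101\right)^{2}}{9}\right) = \left(- \frac{15}{2}\right) \frac{1}{529} - \left(-6 + \frac{4}{9} \cdot 10201\right) = - \frac{15}{1058} - \left(-6 + \frac{40804}{9}\right) = - \frac{15}{1058} - \frac{40750}{9} = - \frac{43113635}{9522}$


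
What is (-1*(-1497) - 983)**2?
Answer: 264196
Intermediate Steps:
(-1*(-1497) - 983)**2 = (1497 - 983)**2 = 514**2 = 264196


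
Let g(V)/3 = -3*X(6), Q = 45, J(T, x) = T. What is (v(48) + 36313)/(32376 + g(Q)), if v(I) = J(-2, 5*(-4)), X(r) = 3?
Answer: 36311/32349 ≈ 1.1225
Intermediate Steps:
v(I) = -2
g(V) = -27 (g(V) = 3*(-3*3) = 3*(-9) = -27)
(v(48) + 36313)/(32376 + g(Q)) = (-2 + 36313)/(32376 - 27) = 36311/32349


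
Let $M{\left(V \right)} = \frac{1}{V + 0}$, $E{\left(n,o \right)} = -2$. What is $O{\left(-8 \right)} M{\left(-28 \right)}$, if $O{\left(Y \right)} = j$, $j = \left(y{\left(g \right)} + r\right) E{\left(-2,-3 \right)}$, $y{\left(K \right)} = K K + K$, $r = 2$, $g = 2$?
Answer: $\frac{4}{7} \approx 0.57143$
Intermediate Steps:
$y{\left(K \right)} = K + K^{2}$ ($y{\left(K \right)} = K^{2} + K = K + K^{2}$)
$j = -16$ ($j = \left(2 \left(1 + 2\right) + 2\right) \left(-2\right) = \left(2 \cdot 3 + 2\right) \left(-2\right) = \left(6 + 2\right) \left(-2\right) = 8 \left(-2\right) = -16$)
$M{\left(V \right)} = \frac{1}{V}$
$O{\left(Y \right)} = -16$
$O{\left(-8 \right)} M{\left(-28 \right)} = - \frac{16}{-28} = \left(-16\right) \left(- \frac{1}{28}\right) = \frac{4}{7}$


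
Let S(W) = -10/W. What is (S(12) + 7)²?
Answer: 1369/36 ≈ 38.028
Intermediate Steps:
(S(12) + 7)² = (-10/12 + 7)² = (-10*1/12 + 7)² = (-⅚ + 7)² = (37/6)² = 1369/36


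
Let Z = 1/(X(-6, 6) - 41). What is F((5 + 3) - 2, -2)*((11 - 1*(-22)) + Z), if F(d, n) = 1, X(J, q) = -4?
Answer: 1484/45 ≈ 32.978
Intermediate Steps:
Z = -1/45 (Z = 1/(-4 - 41) = 1/(-45) = -1/45 ≈ -0.022222)
F((5 + 3) - 2, -2)*((11 - 1*(-22)) + Z) = 1*((11 - 1*(-22)) - 1/45) = 1*((11 + 22) - 1/45) = 1*(33 - 1/45) = 1*(1484/45) = 1484/45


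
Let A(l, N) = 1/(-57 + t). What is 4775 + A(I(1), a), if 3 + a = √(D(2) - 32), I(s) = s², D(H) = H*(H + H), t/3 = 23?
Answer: 57301/12 ≈ 4775.1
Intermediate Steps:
t = 69 (t = 3*23 = 69)
D(H) = 2*H² (D(H) = H*(2*H) = 2*H²)
a = -3 + 2*I*√6 (a = -3 + √(2*2² - 32) = -3 + √(2*4 - 32) = -3 + √(8 - 32) = -3 + √(-24) = -3 + 2*I*√6 ≈ -3.0 + 4.899*I)
A(l, N) = 1/12 (A(l, N) = 1/(-57 + 69) = 1/12)
4775 + A(I(1), a) = 4775 + 1/12 = 57301/12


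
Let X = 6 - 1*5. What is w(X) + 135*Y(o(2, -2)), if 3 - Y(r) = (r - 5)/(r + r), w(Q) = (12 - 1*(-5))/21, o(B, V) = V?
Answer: 14243/84 ≈ 169.56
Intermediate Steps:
X = 1 (X = 6 - 5 = 1)
w(Q) = 17/21 (w(Q) = (12 + 5)*(1/21) = 17*(1/21) = 17/21)
Y(r) = 3 - (-5 + r)/(2*r) (Y(r) = 3 - (r - 5)/(r + r) = 3 - (-5 + r)/(2*r))
w(X) + 135*Y(o(2, -2)) = 17/21 + 135*((5/2)*(1 - 2)/(-2)) = 17/21 + 135*((5/2)*(-½)*(-1)) = 17/21 + 135*(5/4) = 17/21 + 675/4 = 14243/84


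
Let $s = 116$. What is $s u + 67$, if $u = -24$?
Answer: $-2717$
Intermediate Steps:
$s u + 67 = 116 \left(-24\right) + 67 = -2784 + 67 = -2717$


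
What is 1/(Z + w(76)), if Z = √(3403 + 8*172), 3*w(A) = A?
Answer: -228/37235 + 81*√59/37235 ≈ 0.010586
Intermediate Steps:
w(A) = A/3
Z = 9*√59 (Z = √(3403 + 1376) = √4779 = 9*√59 ≈ 69.130)
1/(Z + w(76)) = 1/(9*√59 + (⅓)*76) = 1/(9*√59 + 76/3) = 1/(76/3 + 9*√59)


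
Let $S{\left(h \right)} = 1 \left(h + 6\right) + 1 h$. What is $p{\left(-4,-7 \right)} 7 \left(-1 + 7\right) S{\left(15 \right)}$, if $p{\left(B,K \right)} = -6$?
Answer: $-9072$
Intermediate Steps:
$S{\left(h \right)} = 6 + 2 h$ ($S{\left(h \right)} = 1 \left(6 + h\right) + h = \left(6 + h\right) + h = 6 + 2 h$)
$p{\left(-4,-7 \right)} 7 \left(-1 + 7\right) S{\left(15 \right)} = - 6 \cdot 7 \left(-1 + 7\right) \left(6 + 2 \cdot 15\right) = - 6 \cdot 7 \cdot 6 \left(6 + 30\right) = \left(-6\right) 42 \cdot 36 = \left(-252\right) 36 = -9072$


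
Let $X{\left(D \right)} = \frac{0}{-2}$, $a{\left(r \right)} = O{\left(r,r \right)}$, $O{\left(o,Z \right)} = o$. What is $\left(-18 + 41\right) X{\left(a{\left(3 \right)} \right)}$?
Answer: $0$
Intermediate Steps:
$a{\left(r \right)} = r$
$X{\left(D \right)} = 0$ ($X{\left(D \right)} = 0 \left(- \frac{1}{2}\right) = 0$)
$\left(-18 + 41\right) X{\left(a{\left(3 \right)} \right)} = \left(-18 + 41\right) 0 = 23 \cdot 0 = 0$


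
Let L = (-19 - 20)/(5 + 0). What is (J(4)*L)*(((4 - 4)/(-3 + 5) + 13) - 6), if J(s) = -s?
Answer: 1092/5 ≈ 218.40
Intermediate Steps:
L = -39/5 ≈ -7.8000
(J(4)*L)*(((4 - 4)/(-3 + 5) + 13) - 6) = (-1*4*(-39/5))*(((4 - 4)/(-3 + 5) + 13) - 6) = (-4*(-39/5))*((0/2 + 13) - 6) = 156*((0*(1/2) + 13) - 6)/5 = 156*((0 + 13) - 6)/5 = 156*(13 - 6)/5 = (156/5)*7 = 1092/5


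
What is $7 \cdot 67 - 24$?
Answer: $445$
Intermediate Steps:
$7 \cdot 67 - 24 = 469 - 24 = 445$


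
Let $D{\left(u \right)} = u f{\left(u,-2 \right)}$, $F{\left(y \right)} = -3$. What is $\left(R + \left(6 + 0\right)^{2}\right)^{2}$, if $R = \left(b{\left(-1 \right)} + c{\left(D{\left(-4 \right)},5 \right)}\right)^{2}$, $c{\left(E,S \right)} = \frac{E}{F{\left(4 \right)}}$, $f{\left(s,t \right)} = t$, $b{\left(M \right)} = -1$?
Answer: $\frac{198025}{81} \approx 2444.8$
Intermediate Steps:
$D{\left(u \right)} = - 2 u$ ($D{\left(u \right)} = u \left(-2\right) = - 2 u$)
$c{\left(E,S \right)} = - \frac{E}{3}$ ($c{\left(E,S \right)} = \frac{E}{-3} = E \left(- \frac{1}{3}\right) = - \frac{E}{3}$)
$R = \frac{121}{9}$ ($R = \left(-1 - \frac{\left(-2\right) \left(-4\right)}{3}\right)^{2} = \left(-1 - \frac{8}{3}\right)^{2} = \left(- \frac{11}{3}\right)^{2} = \frac{121}{9} \approx 13.444$)
$\left(R + \left(6 + 0\right)^{2}\right)^{2} = \left(\frac{121}{9} + \left(6 + 0\right)^{2}\right)^{2} = \left(\frac{121}{9} + 6^{2}\right)^{2} = \left(\frac{121}{9} + 36\right)^{2} = \left(\frac{445}{9}\right)^{2} = \frac{198025}{81}$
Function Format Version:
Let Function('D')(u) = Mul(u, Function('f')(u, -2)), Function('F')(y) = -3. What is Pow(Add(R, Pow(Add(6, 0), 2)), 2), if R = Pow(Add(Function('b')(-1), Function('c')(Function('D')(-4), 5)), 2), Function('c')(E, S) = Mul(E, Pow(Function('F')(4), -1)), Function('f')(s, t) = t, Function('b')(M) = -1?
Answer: Rational(198025, 81) ≈ 2444.8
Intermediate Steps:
Function('D')(u) = Mul(-2, u) (Function('D')(u) = Mul(u, -2) = Mul(-2, u))
Function('c')(E, S) = Mul(Rational(-1, 3), E) (Function('c')(E, S) = Mul(E, Pow(-3, -1)) = Mul(E, Rational(-1, 3)) = Mul(Rational(-1, 3), E))
R = Rational(121, 9) (R = Pow(Add(-1, Mul(Rational(-1, 3), Mul(-2, -4))), 2) = Pow(Add(-1, Mul(Rational(-1, 3), 8)), 2) = Pow(Add(-1, Rational(-8, 3)), 2) = Pow(Rational(-11, 3), 2) = Rational(121, 9) ≈ 13.444)
Pow(Add(R, Pow(Add(6, 0), 2)), 2) = Pow(Add(Rational(121, 9), Pow(Add(6, 0), 2)), 2) = Pow(Add(Rational(121, 9), Pow(6, 2)), 2) = Pow(Add(Rational(121, 9), 36), 2) = Pow(Rational(445, 9), 2) = Rational(198025, 81)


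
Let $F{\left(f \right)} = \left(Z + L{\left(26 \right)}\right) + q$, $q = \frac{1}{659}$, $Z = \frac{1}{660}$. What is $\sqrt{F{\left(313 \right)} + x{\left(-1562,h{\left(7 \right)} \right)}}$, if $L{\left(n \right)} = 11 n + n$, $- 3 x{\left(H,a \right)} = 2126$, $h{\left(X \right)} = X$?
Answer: $\frac{i \sqrt{18759492935535}}{217470} \approx 19.916 i$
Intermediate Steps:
$Z = \frac{1}{660} \approx 0.0015152$
$x{\left(H,a \right)} = - \frac{2126}{3}$ ($x{\left(H,a \right)} = \left(- \frac{1}{3}\right) 2126 = - \frac{2126}{3}$)
$L{\left(n \right)} = 12 n$
$q = \frac{1}{659} \approx 0.0015175$
$F{\left(f \right)} = \frac{135702599}{434940}$ ($F{\left(f \right)} = \left(\frac{1}{660} + 12 \cdot 26\right) + \frac{1}{659} = \left(\frac{1}{660} + 312\right) + \frac{1}{659} = \frac{205921}{660} + \frac{1}{659} = \frac{135702599}{434940}$)
$\sqrt{F{\left(313 \right)} + x{\left(-1562,h{\left(7 \right)} \right)}} = \sqrt{\frac{135702599}{434940} - \frac{2126}{3}} = \sqrt{- \frac{172524881}{434940}} = \frac{i \sqrt{18759492935535}}{217470}$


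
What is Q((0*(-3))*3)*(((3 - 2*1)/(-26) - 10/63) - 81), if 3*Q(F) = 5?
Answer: -665005/4914 ≈ -135.33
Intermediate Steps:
Q(F) = 5/3 (Q(F) = (1/3)*5 = 5/3)
Q((0*(-3))*3)*(((3 - 2*1)/(-26) - 10/63) - 81) = 5*(((3 - 2*1)/(-26) - 10/63) - 81)/3 = 5*(((3 - 2)*(-1/26) - 10*1/63) - 81)/3 = 5*((1*(-1/26) - 10/63) - 81)/3 = 5*((-1/26 - 10/63) - 81)/3 = 5*(-323/1638 - 81)/3 = (5/3)*(-133001/1638) = -665005/4914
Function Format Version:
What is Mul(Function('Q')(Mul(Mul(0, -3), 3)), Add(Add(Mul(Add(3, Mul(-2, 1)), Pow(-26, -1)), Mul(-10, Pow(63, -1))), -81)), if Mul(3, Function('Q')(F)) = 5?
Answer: Rational(-665005, 4914) ≈ -135.33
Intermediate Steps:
Function('Q')(F) = Rational(5, 3) (Function('Q')(F) = Mul(Rational(1, 3), 5) = Rational(5, 3))
Mul(Function('Q')(Mul(Mul(0, -3), 3)), Add(Add(Mul(Add(3, Mul(-2, 1)), Pow(-26, -1)), Mul(-10, Pow(63, -1))), -81)) = Mul(Rational(5, 3), Add(Add(Mul(Add(3, Mul(-2, 1)), Pow(-26, -1)), Mul(-10, Pow(63, -1))), -81)) = Mul(Rational(5, 3), Add(Add(Mul(Add(3, -2), Rational(-1, 26)), Mul(-10, Rational(1, 63))), -81)) = Mul(Rational(5, 3), Add(Add(Mul(1, Rational(-1, 26)), Rational(-10, 63)), -81)) = Mul(Rational(5, 3), Add(Add(Rational(-1, 26), Rational(-10, 63)), -81)) = Mul(Rational(5, 3), Add(Rational(-323, 1638), -81)) = Mul(Rational(5, 3), Rational(-133001, 1638)) = Rational(-665005, 4914)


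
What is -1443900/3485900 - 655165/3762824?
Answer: -77169812471/131168281816 ≈ -0.58833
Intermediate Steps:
-1443900/3485900 - 655165/3762824 = -1443900*1/3485900 - 655165*1/3762824 = -14439/34859 - 655165/3762824 = -77169812471/131168281816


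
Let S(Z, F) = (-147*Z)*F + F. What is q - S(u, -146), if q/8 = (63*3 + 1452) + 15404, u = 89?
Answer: -1773612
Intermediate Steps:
q = 136360 (q = 8*((63*3 + 1452) + 15404) = 8*((189 + 1452) + 15404) = 8*(1641 + 15404) = 8*17045 = 136360)
S(Z, F) = F - 147*F*Z (S(Z, F) = -147*F*Z + F = F - 147*F*Z)
q - S(u, -146) = 136360 - (-146)*(1 - 147*89) = 136360 - (-146)*(1 - 13083) = 136360 - (-146)*(-13082) = 136360 - 1*1909972 = 136360 - 1909972 = -1773612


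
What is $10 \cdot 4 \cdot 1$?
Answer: $40$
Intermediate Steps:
$10 \cdot 4 \cdot 1 = 40 \cdot 1 = 40$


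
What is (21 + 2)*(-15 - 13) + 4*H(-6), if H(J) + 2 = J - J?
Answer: -652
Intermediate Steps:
H(J) = -2 (H(J) = -2 + (J - J) = -2 + 0 = -2)
(21 + 2)*(-15 - 13) + 4*H(-6) = (21 + 2)*(-15 - 13) + 4*(-2) = 23*(-28) - 8 = -644 - 8 = -652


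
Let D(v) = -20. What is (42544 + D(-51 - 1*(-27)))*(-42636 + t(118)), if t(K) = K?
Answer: -1808035432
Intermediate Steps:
(42544 + D(-51 - 1*(-27)))*(-42636 + t(118)) = (42544 - 20)*(-42636 + 118) = 42524*(-42518) = -1808035432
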